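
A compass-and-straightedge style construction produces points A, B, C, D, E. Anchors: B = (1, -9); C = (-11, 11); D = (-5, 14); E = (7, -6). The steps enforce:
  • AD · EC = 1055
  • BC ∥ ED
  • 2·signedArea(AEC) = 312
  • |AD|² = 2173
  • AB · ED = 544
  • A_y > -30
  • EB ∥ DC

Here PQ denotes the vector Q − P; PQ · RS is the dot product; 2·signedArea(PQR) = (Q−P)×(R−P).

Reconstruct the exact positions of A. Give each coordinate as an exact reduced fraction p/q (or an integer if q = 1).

1. A_x = 13  [2·signedArea(AEC) = 312 ∩ AD · EC = 1055]
2. A_y = -29  [2·signedArea(AEC) = 312 ∩ AD · EC = 1055]
   → A = (13, -29)

A = (13, -29)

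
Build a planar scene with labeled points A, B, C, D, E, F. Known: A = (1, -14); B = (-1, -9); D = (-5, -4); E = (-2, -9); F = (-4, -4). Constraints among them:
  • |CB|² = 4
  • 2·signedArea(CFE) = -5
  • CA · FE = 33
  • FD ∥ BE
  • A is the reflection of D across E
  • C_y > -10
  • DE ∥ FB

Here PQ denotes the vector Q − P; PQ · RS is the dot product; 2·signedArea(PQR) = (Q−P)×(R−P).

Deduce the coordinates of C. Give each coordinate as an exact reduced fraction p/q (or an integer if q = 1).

1. C_x = -3  [CA · FE = 33 ∩ 2·signedArea(CFE) = -5]
2. C_y = -9  [CA · FE = 33 ∩ 2·signedArea(CFE) = -5]
   → C = (-3, -9)

C = (-3, -9)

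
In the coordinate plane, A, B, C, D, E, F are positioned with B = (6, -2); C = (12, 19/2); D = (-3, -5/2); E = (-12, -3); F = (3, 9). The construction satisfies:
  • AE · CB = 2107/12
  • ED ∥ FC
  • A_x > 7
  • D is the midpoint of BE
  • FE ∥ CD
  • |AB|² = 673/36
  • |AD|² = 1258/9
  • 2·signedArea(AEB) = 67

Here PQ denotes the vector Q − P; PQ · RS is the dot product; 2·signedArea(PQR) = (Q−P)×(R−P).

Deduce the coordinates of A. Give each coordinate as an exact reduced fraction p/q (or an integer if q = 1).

A = (8, 11/6)

1. A_x = 8  [2·signedArea(AEB) = 67 ∩ AE · CB = 2107/12]
2. A_y = 11/6  [2·signedArea(AEB) = 67 ∩ AE · CB = 2107/12]
   → A = (8, 11/6)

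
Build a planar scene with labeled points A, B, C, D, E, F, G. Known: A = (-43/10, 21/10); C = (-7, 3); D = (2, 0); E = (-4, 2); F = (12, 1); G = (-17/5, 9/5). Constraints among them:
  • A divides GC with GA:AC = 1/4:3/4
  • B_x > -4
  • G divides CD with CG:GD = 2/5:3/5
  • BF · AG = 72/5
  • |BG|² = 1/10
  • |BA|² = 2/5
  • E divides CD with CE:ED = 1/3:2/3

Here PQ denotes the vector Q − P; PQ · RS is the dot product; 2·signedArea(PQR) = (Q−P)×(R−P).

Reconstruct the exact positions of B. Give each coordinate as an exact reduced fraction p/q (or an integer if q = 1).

1. B_x = -37/10  [line -9/10·x + 3/10·y + -39/10 = 0 ∩ |BA|² = 2/5]
2. B_y = 19/10  [line -9/10·x + 3/10·y + -39/10 = 0 ∩ |BA|² = 2/5]
   → B = (-37/10, 19/10)

B = (-37/10, 19/10)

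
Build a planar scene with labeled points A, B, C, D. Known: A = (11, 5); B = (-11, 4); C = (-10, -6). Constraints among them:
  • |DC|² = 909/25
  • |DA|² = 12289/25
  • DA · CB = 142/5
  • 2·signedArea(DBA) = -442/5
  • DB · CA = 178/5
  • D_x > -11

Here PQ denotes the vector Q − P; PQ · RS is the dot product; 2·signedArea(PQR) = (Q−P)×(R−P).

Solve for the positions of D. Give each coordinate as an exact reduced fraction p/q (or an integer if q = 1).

1. D_x = -53/5  [DA · CB = 142/5 ∩ 2·signedArea(DBA) = -442/5]
2. D_y = 0  [DA · CB = 142/5 ∩ 2·signedArea(DBA) = -442/5]
   → D = (-53/5, 0)

D = (-53/5, 0)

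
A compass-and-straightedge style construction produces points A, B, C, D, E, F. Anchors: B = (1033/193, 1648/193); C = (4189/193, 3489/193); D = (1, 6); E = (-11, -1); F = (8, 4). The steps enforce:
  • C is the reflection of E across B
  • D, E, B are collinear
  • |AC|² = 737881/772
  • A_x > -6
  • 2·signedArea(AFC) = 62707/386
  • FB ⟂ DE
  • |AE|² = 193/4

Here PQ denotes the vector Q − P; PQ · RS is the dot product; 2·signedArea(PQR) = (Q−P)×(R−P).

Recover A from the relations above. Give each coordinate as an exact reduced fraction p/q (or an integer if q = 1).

1. A_x = -5  [line -2717/193·x + 2645/193·y + -40395/386 = 0 ∩ |AE|² = 193/4]
2. A_y = 5/2  [line -2717/193·x + 2645/193·y + -40395/386 = 0 ∩ |AE|² = 193/4]
   → A = (-5, 5/2)

A = (-5, 5/2)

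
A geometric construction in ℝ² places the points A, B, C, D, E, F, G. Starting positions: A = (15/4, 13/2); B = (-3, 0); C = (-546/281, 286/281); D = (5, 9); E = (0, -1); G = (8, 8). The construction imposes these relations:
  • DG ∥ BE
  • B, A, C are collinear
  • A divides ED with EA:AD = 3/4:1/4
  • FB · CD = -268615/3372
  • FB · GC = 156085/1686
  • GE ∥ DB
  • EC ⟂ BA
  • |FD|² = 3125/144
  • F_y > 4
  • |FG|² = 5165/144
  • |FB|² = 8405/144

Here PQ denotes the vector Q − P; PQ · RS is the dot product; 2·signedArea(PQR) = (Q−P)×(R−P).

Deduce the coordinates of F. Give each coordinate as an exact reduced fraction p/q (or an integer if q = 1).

1. F_x = 35/12  [FB · CD = -268615/3372 ∩ FB · GC = 156085/1686]
2. F_y = 29/6  [FB · CD = -268615/3372 ∩ FB · GC = 156085/1686]
   → F = (35/12, 29/6)

F = (35/12, 29/6)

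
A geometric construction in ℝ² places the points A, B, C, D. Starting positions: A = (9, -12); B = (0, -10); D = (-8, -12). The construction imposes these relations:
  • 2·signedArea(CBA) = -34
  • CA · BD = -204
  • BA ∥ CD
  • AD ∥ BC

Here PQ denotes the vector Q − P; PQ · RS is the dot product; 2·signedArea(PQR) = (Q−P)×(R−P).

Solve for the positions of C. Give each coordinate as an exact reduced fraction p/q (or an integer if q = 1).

1. C_x = -17  [BA ∥ CD ∩ AD ∥ BC]
2. C_y = -10  [BA ∥ CD ∩ AD ∥ BC]
   → C = (-17, -10)

C = (-17, -10)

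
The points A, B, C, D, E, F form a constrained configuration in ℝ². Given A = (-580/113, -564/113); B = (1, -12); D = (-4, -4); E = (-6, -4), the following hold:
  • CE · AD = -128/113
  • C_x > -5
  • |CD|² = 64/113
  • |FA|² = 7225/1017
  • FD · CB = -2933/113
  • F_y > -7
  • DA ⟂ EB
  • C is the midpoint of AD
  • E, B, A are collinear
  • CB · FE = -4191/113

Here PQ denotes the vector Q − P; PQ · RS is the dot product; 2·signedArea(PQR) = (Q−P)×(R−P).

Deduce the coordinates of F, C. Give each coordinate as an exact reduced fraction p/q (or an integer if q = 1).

C = (-516/113, -508/113)
F = (-1145/339, -2372/339)

1. C_x = -516/113  [C is the midpoint of AD]
2. C_y = -508/113  [C is the midpoint of AD]
   → C = (-516/113, -508/113)
3. F_x = -1145/339  [line -629/113·x + 848/113·y + 3809/113 = 0 ∩ |FA|² = 7225/1017]
4. F_y = -2372/339  [line -629/113·x + 848/113·y + 3809/113 = 0 ∩ |FA|² = 7225/1017]
   → F = (-1145/339, -2372/339)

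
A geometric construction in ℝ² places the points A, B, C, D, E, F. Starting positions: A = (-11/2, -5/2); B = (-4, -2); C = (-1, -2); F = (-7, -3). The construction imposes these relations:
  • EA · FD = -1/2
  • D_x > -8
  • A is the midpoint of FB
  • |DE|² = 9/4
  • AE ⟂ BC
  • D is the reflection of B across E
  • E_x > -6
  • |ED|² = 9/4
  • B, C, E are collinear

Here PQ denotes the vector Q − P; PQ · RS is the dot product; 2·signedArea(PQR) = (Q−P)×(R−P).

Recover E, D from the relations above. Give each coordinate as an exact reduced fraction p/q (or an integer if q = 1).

D = (-7, -2)
E = (-11/2, -2)

1. E_x = -11/2  [B, C, E are collinear ∩ AE ⟂ BC]
2. E_y = -2  [B, C, E are collinear ∩ AE ⟂ BC]
   → E = (-11/2, -2)
3. D_x = -7  [D is the reflection of B across E]
4. D_y = -2  [D is the reflection of B across E]
   → D = (-7, -2)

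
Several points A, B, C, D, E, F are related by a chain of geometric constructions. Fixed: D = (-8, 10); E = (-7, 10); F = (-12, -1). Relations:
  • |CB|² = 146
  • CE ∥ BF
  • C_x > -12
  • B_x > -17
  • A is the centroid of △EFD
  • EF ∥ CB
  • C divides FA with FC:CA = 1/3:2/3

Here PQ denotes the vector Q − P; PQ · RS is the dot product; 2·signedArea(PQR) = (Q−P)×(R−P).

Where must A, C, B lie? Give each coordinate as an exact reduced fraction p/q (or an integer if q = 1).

A = (-9, 19/3)
B = (-16, -86/9)
C = (-11, 13/9)

1. A_x = -9  [A is the centroid of △EFD]
2. A_y = 19/3  [A is the centroid of △EFD]
   → A = (-9, 19/3)
3. C_x = -11  [C divides FA with FC:CA = 1/3:2/3]
4. C_y = 13/9  [C divides FA with FC:CA = 1/3:2/3]
   → C = (-11, 13/9)
5. B_x = -16  [CE ∥ BF ∩ EF ∥ CB]
6. B_y = -86/9  [CE ∥ BF ∩ EF ∥ CB]
   → B = (-16, -86/9)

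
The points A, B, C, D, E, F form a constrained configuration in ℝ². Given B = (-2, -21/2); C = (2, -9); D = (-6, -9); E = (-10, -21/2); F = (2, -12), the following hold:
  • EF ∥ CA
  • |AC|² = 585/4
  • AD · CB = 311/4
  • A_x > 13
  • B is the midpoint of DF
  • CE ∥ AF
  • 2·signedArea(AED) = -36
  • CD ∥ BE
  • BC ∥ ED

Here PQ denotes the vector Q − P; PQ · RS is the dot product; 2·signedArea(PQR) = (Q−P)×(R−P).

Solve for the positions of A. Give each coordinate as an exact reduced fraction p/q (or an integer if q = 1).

1. A_x = 14  [CE ∥ AF ∩ EF ∥ CA]
2. A_y = -21/2  [CE ∥ AF ∩ EF ∥ CA]
   → A = (14, -21/2)

A = (14, -21/2)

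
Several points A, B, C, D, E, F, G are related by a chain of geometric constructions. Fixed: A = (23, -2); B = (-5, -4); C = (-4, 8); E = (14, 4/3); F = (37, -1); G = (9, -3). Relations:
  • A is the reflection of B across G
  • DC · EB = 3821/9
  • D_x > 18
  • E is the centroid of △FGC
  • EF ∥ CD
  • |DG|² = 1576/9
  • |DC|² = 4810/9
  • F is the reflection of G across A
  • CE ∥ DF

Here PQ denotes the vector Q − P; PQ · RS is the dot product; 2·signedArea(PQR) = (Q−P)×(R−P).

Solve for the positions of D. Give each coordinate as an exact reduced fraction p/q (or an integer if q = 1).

D = (19, 17/3)

1. D_x = 19  [CE ∥ DF ∩ EF ∥ CD]
2. D_y = 17/3  [CE ∥ DF ∩ EF ∥ CD]
   → D = (19, 17/3)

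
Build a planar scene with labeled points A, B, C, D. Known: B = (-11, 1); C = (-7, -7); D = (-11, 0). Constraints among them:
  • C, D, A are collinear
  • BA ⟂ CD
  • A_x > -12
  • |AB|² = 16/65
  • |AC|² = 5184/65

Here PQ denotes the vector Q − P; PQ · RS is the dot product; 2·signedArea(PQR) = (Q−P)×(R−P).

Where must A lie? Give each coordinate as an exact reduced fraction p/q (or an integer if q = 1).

A = (-743/65, 49/65)

1. A_x = -743/65  [C, D, A are collinear ∩ BA ⟂ CD]
2. A_y = 49/65  [C, D, A are collinear ∩ BA ⟂ CD]
   → A = (-743/65, 49/65)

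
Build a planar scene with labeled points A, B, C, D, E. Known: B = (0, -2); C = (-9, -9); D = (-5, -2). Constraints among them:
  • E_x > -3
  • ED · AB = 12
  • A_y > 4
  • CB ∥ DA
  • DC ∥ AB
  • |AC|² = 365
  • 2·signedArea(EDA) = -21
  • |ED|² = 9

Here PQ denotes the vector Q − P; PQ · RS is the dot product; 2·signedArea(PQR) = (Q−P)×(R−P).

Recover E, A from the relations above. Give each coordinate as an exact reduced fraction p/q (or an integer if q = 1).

A = (4, 5)
E = (-2, -2)

1. A_x = 4  [DC ∥ AB ∩ CB ∥ DA]
2. A_y = 5  [DC ∥ AB ∩ CB ∥ DA]
   → A = (4, 5)
3. E_x = -2  [2·signedArea(EDA) = -21 ∩ ED · AB = 12]
4. E_y = -2  [2·signedArea(EDA) = -21 ∩ ED · AB = 12]
   → E = (-2, -2)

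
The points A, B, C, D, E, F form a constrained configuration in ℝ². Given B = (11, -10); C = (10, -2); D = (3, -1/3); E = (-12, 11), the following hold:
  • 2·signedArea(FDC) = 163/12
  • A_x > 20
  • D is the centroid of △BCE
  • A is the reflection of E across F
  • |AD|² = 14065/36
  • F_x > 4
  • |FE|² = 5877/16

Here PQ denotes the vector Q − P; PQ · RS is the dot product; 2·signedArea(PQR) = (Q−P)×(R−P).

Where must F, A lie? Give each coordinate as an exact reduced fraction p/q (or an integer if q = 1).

1. F_x = 9/2  [line 5/3·x + 7·y + -65/4 = 0 ∩ |FE|² = 5877/16]
2. F_y = 5/4  [line 5/3·x + 7·y + -65/4 = 0 ∩ |FE|² = 5877/16]
   → F = (9/2, 5/4)
3. A_x = 21  [A is the reflection of E across F]
4. A_y = -17/2  [A is the reflection of E across F]
   → A = (21, -17/2)

A = (21, -17/2)
F = (9/2, 5/4)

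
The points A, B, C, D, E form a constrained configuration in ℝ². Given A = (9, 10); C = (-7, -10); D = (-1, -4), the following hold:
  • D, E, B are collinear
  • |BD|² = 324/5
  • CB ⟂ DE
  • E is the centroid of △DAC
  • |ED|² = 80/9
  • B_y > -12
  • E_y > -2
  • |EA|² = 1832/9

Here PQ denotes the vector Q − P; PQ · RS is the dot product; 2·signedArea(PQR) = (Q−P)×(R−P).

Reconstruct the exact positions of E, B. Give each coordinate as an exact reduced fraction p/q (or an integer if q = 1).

1. E_x = 1/3  [E is the centroid of △DAC]
2. E_y = -4/3  [E is the centroid of △DAC]
   → E = (1/3, -4/3)
3. B_x = -23/5  [D, E, B are collinear ∩ CB ⟂ DE]
4. B_y = -56/5  [D, E, B are collinear ∩ CB ⟂ DE]
   → B = (-23/5, -56/5)

B = (-23/5, -56/5)
E = (1/3, -4/3)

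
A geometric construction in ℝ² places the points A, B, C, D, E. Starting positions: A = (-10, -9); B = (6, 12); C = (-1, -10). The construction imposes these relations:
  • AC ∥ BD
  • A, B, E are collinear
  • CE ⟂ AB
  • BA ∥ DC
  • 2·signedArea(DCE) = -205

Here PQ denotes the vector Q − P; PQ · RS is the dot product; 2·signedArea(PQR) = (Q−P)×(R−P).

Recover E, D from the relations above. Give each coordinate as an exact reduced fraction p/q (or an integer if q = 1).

D = (15, 11)
E = (-122/17, -90/17)

1. E_x = -122/17  [A, B, E are collinear ∩ CE ⟂ AB]
2. E_y = -90/17  [A, B, E are collinear ∩ CE ⟂ AB]
   → E = (-122/17, -90/17)
3. D_x = 15  [BA ∥ DC ∩ AC ∥ BD]
4. D_y = 11  [BA ∥ DC ∩ AC ∥ BD]
   → D = (15, 11)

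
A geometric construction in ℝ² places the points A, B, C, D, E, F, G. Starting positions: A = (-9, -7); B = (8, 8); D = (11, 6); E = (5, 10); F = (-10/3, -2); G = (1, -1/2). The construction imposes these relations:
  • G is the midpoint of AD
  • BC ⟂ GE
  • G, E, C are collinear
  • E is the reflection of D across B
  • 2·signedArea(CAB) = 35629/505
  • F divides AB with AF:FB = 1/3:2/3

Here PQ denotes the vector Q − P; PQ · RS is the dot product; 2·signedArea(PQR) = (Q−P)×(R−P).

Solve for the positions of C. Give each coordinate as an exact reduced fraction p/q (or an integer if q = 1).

1. C_x = 2381/505  [G, E, C are collinear ∩ BC ⟂ GE]
2. C_y = 4672/505  [G, E, C are collinear ∩ BC ⟂ GE]
   → C = (2381/505, 4672/505)

C = (2381/505, 4672/505)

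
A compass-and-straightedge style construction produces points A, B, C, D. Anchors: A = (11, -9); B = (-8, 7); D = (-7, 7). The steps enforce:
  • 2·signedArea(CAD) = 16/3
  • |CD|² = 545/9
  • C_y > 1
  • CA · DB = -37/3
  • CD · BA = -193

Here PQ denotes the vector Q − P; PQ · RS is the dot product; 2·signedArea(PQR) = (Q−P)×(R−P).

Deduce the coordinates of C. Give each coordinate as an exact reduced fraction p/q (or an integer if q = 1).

C = (-4/3, 5/3)

1. C_x = -4/3  [2·signedArea(CAD) = 16/3 ∩ CD · BA = -193]
2. C_y = 5/3  [2·signedArea(CAD) = 16/3 ∩ CD · BA = -193]
   → C = (-4/3, 5/3)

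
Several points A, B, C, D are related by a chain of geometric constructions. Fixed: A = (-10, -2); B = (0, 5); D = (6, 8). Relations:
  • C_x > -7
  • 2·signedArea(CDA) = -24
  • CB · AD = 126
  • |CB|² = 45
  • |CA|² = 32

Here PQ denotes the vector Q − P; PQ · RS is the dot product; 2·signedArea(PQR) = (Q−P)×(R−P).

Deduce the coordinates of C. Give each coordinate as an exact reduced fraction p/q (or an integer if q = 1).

C = (-6, 2)

1. C_x = -6  [2·signedArea(CDA) = -24 ∩ CB · AD = 126]
2. C_y = 2  [2·signedArea(CDA) = -24 ∩ CB · AD = 126]
   → C = (-6, 2)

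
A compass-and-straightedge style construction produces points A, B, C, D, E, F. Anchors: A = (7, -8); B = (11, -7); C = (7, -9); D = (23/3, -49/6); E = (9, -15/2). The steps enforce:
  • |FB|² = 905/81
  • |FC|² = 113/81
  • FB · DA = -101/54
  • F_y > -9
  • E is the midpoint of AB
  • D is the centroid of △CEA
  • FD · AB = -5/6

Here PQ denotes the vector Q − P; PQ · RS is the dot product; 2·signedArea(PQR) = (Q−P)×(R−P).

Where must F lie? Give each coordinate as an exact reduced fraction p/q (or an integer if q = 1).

1. F_x = 71/9  [FB · DA = -101/54 ∩ FD · AB = -5/6]
2. F_y = -74/9  [FB · DA = -101/54 ∩ FD · AB = -5/6]
   → F = (71/9, -74/9)

F = (71/9, -74/9)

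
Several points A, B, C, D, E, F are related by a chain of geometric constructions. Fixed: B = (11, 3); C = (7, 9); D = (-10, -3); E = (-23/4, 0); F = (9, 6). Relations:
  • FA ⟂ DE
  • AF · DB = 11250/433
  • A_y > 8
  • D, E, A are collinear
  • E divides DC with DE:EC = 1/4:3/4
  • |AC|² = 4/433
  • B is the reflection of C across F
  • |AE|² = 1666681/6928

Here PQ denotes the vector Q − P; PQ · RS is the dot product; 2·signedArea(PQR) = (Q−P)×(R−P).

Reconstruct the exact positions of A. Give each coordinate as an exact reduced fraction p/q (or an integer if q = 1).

1. A_x = 2997/433  [D, E, A are collinear ∩ FA ⟂ DE]
2. A_y = 3873/433  [D, E, A are collinear ∩ FA ⟂ DE]
   → A = (2997/433, 3873/433)

A = (2997/433, 3873/433)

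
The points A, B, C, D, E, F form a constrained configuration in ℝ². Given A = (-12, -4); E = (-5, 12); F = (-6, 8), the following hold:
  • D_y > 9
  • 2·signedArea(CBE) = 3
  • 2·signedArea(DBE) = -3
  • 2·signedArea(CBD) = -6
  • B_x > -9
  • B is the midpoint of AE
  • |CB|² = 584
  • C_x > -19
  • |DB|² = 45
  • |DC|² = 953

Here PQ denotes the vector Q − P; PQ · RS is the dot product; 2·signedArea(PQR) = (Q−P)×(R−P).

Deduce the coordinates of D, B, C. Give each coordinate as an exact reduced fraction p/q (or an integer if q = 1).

1. B_x = -17/2  [B is the midpoint of AE]
2. B_y = 4  [B is the midpoint of AE]
   → B = (-17/2, 4)
3. D_x = -11/2  [line -8·x + 7/2·y + -79 = 0 ∩ |DB|² = 45]
4. D_y = 10  [line -8·x + 7/2·y + -79 = 0 ∩ |DB|² = 45]
   → D = (-11/2, 10)
5. C_x = -37/2  [2·signedArea(CBE) = 3 ∩ 2·signedArea(CBD) = -6]
6. C_y = -18  [2·signedArea(CBE) = 3 ∩ 2·signedArea(CBD) = -6]
   → C = (-37/2, -18)

B = (-17/2, 4)
C = (-37/2, -18)
D = (-11/2, 10)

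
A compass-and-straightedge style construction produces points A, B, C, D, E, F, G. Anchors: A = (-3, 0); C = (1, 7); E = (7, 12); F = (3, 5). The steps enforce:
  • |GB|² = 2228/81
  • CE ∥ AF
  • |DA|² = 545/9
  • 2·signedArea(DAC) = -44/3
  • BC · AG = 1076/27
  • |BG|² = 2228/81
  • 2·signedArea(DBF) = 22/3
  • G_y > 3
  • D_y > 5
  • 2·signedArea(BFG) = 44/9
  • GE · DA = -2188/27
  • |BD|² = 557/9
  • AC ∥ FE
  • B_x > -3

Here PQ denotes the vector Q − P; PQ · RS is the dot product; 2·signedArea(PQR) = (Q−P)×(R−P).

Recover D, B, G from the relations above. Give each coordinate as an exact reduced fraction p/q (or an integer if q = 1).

1. D_x = 7/3  [line -7·x + 4·y + -19/3 = 0 ∩ |DA|² = 545/9]
2. D_y = 17/3  [line -7·x + 4·y + -19/3 = 0 ∩ |DA|² = 545/9]
   → D = (7/3, 17/3)
3. B_x = -7/3  [line -2/3·x + -2/3·y + -2 = 0 ∩ |BD|² = 557/9]
4. B_y = -2/3  [line -2/3·x + -2/3·y + -2 = 0 ∩ |BD|² = 557/9]
   → B = (-7/3, -2/3)
5. G_x = 7/9  [2·signedArea(BFG) = 44/9 ∩ GE · DA = -2188/27]
6. G_y = 32/9  [2·signedArea(BFG) = 44/9 ∩ GE · DA = -2188/27]
   → G = (7/9, 32/9)

B = (-7/3, -2/3)
D = (7/3, 17/3)
G = (7/9, 32/9)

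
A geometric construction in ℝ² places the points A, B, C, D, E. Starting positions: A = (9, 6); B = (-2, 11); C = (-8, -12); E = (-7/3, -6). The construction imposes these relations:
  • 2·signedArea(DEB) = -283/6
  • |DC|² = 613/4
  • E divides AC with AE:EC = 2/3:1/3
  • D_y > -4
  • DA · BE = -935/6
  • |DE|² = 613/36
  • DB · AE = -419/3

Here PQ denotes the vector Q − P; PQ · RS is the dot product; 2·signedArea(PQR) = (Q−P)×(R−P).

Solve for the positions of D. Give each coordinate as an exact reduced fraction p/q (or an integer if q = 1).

D = (1/2, -3)

1. D_x = 1/2  [DB · AE = -419/3 ∩ DA · BE = -935/6]
2. D_y = -3  [DB · AE = -419/3 ∩ DA · BE = -935/6]
   → D = (1/2, -3)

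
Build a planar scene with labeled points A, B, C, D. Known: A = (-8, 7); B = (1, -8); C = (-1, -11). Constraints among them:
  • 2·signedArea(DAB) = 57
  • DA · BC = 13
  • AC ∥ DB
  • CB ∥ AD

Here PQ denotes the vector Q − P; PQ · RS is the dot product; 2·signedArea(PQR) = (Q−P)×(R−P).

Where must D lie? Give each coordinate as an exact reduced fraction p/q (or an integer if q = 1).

D = (-6, 10)

1. D_x = -6  [AC ∥ DB ∩ CB ∥ AD]
2. D_y = 10  [AC ∥ DB ∩ CB ∥ AD]
   → D = (-6, 10)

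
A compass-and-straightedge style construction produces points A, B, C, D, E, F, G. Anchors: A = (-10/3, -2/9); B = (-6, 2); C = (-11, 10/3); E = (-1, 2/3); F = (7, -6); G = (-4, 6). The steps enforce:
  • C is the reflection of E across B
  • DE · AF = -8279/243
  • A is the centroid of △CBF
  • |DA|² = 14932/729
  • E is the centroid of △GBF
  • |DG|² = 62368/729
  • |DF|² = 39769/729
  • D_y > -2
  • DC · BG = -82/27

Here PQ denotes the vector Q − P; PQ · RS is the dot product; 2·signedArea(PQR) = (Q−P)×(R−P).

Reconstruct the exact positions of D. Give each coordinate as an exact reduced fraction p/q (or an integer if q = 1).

1. D_x = 8/9  [DE · AF = -8279/243 ∩ DC · BG = -82/27]
2. D_y = -50/27  [DE · AF = -8279/243 ∩ DC · BG = -82/27]
   → D = (8/9, -50/27)

D = (8/9, -50/27)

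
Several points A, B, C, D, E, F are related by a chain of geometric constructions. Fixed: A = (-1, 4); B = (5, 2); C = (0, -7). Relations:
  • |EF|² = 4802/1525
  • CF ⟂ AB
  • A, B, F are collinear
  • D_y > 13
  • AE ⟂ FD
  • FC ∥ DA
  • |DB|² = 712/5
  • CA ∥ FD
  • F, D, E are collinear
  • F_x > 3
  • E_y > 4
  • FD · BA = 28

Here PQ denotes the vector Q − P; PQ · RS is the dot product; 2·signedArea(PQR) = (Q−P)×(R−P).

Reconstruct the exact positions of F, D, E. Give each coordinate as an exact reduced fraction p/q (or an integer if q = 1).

1. F_x = 16/5  [A, B, F are collinear ∩ CF ⟂ AB]
2. F_y = 13/5  [A, B, F are collinear ∩ CF ⟂ AB]
   → F = (16/5, 13/5)
3. D_x = 11/5  [FC ∥ DA ∩ CA ∥ FD]
4. D_y = 68/5  [FC ∥ DA ∩ CA ∥ FD]
   → D = (11/5, 68/5)
5. E_x = 927/305  [F, D, E are collinear ∩ AE ⟂ FD]
6. E_y = 1332/305  [F, D, E are collinear ∩ AE ⟂ FD]
   → E = (927/305, 1332/305)

D = (11/5, 68/5)
E = (927/305, 1332/305)
F = (16/5, 13/5)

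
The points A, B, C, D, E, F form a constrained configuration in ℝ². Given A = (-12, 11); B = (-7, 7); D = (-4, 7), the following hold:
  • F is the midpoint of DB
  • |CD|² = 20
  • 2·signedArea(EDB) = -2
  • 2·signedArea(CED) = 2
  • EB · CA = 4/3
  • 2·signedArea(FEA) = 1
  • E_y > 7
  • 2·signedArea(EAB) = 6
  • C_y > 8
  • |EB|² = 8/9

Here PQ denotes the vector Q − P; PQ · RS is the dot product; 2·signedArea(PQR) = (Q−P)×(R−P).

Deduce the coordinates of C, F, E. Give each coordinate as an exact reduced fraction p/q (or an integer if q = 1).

1. F_x = -11/2  [F is the midpoint of DB]
2. F_y = 7  [F is the midpoint of DB]
   → F = (-11/2, 7)
3. E_x = -19/3  [2·signedArea(EDB) = -2 ∩ 2·signedArea(FEA) = 1]
4. E_y = 23/3  [2·signedArea(EDB) = -2 ∩ 2·signedArea(FEA) = 1]
   → E = (-19/3, 23/3)
5. C_x = -8  [2·signedArea(CED) = 2 ∩ EB · CA = 4/3]
6. C_y = 9  [2·signedArea(CED) = 2 ∩ EB · CA = 4/3]
   → C = (-8, 9)

C = (-8, 9)
E = (-19/3, 23/3)
F = (-11/2, 7)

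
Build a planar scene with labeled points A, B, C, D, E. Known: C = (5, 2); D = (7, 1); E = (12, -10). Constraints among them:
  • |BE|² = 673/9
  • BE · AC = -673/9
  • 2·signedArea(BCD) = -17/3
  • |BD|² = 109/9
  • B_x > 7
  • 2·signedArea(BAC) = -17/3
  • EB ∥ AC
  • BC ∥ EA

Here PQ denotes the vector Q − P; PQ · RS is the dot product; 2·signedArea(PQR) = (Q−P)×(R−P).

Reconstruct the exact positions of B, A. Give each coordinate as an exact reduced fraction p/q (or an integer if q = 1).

1. B_x = 8  [line 1·x + 2·y + -10/3 = 0 ∩ |BD|² = 109/9]
2. B_y = -7/3  [line 1·x + 2·y + -10/3 = 0 ∩ |BD|² = 109/9]
   → B = (8, -7/3)
3. A_x = 9  [2·signedArea(BAC) = -17/3 ∩ EB ∥ AC]
4. A_y = -17/3  [2·signedArea(BAC) = -17/3 ∩ EB ∥ AC]
   → A = (9, -17/3)

A = (9, -17/3)
B = (8, -7/3)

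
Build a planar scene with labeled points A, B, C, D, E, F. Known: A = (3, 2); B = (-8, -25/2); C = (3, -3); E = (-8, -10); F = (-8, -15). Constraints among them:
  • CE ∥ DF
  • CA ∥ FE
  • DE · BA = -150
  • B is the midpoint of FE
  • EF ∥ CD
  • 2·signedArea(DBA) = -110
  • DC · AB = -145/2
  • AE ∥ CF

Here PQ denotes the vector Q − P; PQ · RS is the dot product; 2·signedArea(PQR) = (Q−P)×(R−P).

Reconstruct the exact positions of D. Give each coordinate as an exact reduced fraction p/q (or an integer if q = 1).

D = (3, -8)

1. D_x = 3  [CE ∥ DF ∩ EF ∥ CD]
2. D_y = -8  [CE ∥ DF ∩ EF ∥ CD]
   → D = (3, -8)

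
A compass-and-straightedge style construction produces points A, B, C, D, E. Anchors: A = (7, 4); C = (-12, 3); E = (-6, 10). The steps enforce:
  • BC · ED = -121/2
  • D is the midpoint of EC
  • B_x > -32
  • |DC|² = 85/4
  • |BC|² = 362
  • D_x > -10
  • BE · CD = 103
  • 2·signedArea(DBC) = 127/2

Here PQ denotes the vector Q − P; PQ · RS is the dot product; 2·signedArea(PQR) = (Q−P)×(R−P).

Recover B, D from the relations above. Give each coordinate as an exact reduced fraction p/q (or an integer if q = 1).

B = (-31, 2)
D = (-9, 13/2)

1. D_x = -9  [D is the midpoint of EC]
2. D_y = 13/2  [D is the midpoint of EC]
   → D = (-9, 13/2)
3. B_x = -31  [BC · ED = -121/2 ∩ 2·signedArea(DBC) = 127/2]
4. B_y = 2  [BC · ED = -121/2 ∩ 2·signedArea(DBC) = 127/2]
   → B = (-31, 2)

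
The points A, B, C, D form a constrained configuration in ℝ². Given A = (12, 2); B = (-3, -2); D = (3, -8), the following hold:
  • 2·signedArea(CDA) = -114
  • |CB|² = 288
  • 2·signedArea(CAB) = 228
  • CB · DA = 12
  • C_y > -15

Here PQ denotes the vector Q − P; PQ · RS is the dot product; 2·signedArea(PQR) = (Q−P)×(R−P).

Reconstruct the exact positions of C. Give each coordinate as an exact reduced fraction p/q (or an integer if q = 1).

1. C_x = 9  [2·signedArea(CDA) = -114 ∩ CB · DA = 12]
2. C_y = -14  [2·signedArea(CDA) = -114 ∩ CB · DA = 12]
   → C = (9, -14)

C = (9, -14)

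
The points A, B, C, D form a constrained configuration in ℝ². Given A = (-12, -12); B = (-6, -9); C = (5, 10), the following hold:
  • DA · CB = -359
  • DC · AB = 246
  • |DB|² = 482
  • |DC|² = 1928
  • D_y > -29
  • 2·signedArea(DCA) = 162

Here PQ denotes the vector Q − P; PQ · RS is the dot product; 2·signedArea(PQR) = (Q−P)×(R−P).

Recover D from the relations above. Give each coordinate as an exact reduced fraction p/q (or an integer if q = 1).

D = (-17, -28)

1. D_x = -17  [DA · CB = -359 ∩ 2·signedArea(DCA) = 162]
2. D_y = -28  [DA · CB = -359 ∩ 2·signedArea(DCA) = 162]
   → D = (-17, -28)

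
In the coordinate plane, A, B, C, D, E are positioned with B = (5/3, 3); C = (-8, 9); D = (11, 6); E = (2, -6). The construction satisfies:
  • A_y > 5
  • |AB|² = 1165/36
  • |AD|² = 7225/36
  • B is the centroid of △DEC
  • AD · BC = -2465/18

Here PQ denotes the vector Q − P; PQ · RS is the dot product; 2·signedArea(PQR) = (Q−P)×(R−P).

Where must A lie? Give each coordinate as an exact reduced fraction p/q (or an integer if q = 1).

A = (-19/6, 6)

1. A_x = -19/6  [line 29/3·x + -6·y + 1199/18 = 0 ∩ |AB|² = 1165/36]
2. A_y = 6  [line 29/3·x + -6·y + 1199/18 = 0 ∩ |AB|² = 1165/36]
   → A = (-19/6, 6)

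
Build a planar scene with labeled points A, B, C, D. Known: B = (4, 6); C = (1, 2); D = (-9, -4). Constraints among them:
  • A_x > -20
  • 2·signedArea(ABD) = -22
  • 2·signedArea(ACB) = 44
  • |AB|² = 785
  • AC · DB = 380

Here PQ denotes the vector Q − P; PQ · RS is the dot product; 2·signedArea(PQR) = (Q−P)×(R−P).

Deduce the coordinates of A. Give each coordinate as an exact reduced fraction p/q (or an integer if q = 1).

A = (-19, -10)

1. A_x = -19  [2·signedArea(ABD) = -22 ∩ AC · DB = 380]
2. A_y = -10  [2·signedArea(ABD) = -22 ∩ AC · DB = 380]
   → A = (-19, -10)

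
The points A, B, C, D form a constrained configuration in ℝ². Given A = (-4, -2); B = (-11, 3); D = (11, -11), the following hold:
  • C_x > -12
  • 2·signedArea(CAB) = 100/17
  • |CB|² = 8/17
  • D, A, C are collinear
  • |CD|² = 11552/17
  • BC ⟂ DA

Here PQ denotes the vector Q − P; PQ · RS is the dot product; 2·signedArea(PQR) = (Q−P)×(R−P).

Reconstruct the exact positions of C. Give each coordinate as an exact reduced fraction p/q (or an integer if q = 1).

C = (-193/17, 41/17)

1. C_x = -193/17  [D, A, C are collinear ∩ BC ⟂ DA]
2. C_y = 41/17  [D, A, C are collinear ∩ BC ⟂ DA]
   → C = (-193/17, 41/17)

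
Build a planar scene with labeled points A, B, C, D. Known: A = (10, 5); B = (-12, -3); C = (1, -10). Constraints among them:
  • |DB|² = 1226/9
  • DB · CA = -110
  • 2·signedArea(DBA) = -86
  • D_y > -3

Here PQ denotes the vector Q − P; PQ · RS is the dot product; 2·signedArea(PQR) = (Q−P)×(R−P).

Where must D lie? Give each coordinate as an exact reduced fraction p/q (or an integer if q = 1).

D = (-1/3, -8/3)

1. D_x = -1/3  [2·signedArea(DBA) = -86 ∩ DB · CA = -110]
2. D_y = -8/3  [2·signedArea(DBA) = -86 ∩ DB · CA = -110]
   → D = (-1/3, -8/3)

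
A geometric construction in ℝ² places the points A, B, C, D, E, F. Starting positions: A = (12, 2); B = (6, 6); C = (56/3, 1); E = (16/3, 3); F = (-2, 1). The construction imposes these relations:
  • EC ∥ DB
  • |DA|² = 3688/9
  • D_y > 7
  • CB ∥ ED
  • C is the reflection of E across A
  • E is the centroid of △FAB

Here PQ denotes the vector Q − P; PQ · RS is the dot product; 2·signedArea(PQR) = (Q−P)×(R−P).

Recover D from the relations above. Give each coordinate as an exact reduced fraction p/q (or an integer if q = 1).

D = (-22/3, 8)

1. D_x = -22/3  [EC ∥ DB ∩ CB ∥ ED]
2. D_y = 8  [EC ∥ DB ∩ CB ∥ ED]
   → D = (-22/3, 8)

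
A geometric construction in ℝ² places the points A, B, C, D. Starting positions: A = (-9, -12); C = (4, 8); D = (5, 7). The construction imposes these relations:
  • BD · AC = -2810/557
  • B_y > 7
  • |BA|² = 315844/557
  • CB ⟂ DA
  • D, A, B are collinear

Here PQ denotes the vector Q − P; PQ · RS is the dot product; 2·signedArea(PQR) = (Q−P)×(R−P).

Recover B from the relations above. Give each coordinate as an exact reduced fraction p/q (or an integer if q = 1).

1. B_x = 2855/557  [D, A, B are collinear ∩ CB ⟂ DA]
2. B_y = 3994/557  [D, A, B are collinear ∩ CB ⟂ DA]
   → B = (2855/557, 3994/557)

B = (2855/557, 3994/557)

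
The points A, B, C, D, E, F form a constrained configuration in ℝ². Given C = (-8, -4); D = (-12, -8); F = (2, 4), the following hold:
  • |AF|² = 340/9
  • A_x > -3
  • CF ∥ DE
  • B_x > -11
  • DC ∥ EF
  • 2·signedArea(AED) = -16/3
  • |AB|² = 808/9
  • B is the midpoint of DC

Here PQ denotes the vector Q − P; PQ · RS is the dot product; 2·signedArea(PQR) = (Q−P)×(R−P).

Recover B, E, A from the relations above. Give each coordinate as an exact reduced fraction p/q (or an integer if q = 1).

1. B_x = -10  [B is the midpoint of DC]
2. B_y = -6  [B is the midpoint of DC]
   → B = (-10, -6)
3. E_x = -2  [DC ∥ EF ∩ CF ∥ DE]
4. E_y = 0  [DC ∥ EF ∩ CF ∥ DE]
   → E = (-2, 0)
5. A_x = -8/3  [line 8·x + -10·y + 64/3 = 0 ∩ |AB|² = 808/9]
6. A_y = 0  [line 8·x + -10·y + 64/3 = 0 ∩ |AB|² = 808/9]
   → A = (-8/3, 0)

A = (-8/3, 0)
B = (-10, -6)
E = (-2, 0)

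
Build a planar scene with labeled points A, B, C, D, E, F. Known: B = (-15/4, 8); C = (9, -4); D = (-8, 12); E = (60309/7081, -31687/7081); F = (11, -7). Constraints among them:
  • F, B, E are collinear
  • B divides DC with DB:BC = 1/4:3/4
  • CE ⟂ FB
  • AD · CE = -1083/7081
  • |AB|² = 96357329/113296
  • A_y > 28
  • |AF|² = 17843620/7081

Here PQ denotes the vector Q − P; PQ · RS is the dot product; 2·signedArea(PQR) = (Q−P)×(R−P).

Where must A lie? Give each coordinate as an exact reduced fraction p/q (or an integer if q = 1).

1. A_x = -173605/7081  [line 3420/7081·x + 3363/7081·y + -11913/7081 = 0 ∩ |AF|² = 17843620/7081]
2. A_y = 201631/7081  [line 3420/7081·x + 3363/7081·y + -11913/7081 = 0 ∩ |AF|² = 17843620/7081]
   → A = (-173605/7081, 201631/7081)

A = (-173605/7081, 201631/7081)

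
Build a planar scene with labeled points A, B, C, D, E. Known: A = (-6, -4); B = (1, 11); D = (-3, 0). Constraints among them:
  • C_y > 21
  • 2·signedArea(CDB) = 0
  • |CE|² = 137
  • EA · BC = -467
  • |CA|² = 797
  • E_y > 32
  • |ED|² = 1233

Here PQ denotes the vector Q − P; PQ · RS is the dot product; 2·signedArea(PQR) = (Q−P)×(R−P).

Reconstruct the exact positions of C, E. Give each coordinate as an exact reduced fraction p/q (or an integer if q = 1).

1. C_x = 5  [line -11·x + 4·y + -33 = 0 ∩ |CA|² = 797]
2. C_y = 22  [line -11·x + 4·y + -33 = 0 ∩ |CA|² = 797]
   → C = (5, 22)
3. E_x = 9  [line -4·x + -11·y + 399 = 0 ∩ |CE|² = 137]
4. E_y = 33  [line -4·x + -11·y + 399 = 0 ∩ |CE|² = 137]
   → E = (9, 33)

C = (5, 22)
E = (9, 33)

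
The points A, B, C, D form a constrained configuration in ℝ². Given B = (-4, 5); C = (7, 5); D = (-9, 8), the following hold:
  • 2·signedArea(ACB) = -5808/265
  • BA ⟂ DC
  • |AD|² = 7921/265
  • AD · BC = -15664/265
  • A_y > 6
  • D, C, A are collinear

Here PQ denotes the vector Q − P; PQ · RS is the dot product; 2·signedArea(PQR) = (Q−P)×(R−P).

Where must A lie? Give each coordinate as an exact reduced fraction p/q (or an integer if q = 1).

1. A_x = -961/265  [D, C, A are collinear ∩ BA ⟂ DC]
2. A_y = 1853/265  [D, C, A are collinear ∩ BA ⟂ DC]
   → A = (-961/265, 1853/265)

A = (-961/265, 1853/265)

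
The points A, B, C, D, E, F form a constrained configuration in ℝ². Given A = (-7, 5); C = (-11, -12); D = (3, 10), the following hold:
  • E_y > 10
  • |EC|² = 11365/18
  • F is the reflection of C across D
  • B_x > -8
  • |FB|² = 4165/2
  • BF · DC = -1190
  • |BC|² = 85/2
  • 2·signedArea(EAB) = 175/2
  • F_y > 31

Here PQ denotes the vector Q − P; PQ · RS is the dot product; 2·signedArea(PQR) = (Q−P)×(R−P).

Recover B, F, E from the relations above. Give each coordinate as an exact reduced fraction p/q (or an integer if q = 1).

B = (-15/2, -13/2)
E = (5/6, 61/6)
F = (17, 32)

1. F_x = 17  [F is the reflection of C across D]
2. F_y = 32  [F is the reflection of C across D]
   → F = (17, 32)
3. B_x = -15/2  [line 14·x + 22·y + 248 = 0 ∩ |BC|² = 85/2]
4. B_y = -13/2  [line 14·x + 22·y + 248 = 0 ∩ |BC|² = 85/2]
   → B = (-15/2, -13/2)
5. E_x = 5/6  [line 23/2·x + -1/2·y + -9/2 = 0 ∩ |EC|² = 11365/18]
6. E_y = 61/6  [line 23/2·x + -1/2·y + -9/2 = 0 ∩ |EC|² = 11365/18]
   → E = (5/6, 61/6)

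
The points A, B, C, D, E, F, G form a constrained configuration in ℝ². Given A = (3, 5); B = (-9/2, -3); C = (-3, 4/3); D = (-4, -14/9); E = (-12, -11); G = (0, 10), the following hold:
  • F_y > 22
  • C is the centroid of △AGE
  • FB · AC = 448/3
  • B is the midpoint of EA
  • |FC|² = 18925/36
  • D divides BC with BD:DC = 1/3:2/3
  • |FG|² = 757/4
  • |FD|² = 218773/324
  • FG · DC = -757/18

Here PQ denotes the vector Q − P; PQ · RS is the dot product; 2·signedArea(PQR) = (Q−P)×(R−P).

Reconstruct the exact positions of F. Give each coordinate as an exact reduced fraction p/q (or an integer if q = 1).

F = (9/2, 23)

1. F_x = 9/2  [FG · DC = -757/18 ∩ FB · AC = 448/3]
2. F_y = 23  [FG · DC = -757/18 ∩ FB · AC = 448/3]
   → F = (9/2, 23)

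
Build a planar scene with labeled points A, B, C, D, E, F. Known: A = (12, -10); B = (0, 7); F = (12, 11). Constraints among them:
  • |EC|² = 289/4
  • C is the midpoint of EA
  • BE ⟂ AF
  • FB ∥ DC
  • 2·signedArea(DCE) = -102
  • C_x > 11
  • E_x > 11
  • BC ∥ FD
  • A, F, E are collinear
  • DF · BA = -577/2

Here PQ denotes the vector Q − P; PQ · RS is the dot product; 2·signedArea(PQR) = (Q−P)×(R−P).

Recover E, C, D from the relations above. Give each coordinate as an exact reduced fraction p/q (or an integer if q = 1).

1. E_x = 12  [A, F, E are collinear ∩ BE ⟂ AF]
2. E_y = 7  [A, F, E are collinear ∩ BE ⟂ AF]
   → E = (12, 7)
3. C_x = 12  [C is the midpoint of EA]
4. C_y = -3/2  [C is the midpoint of EA]
   → C = (12, -3/2)
5. D_x = 24  [FB ∥ DC ∩ BC ∥ FD]
6. D_y = 5/2  [FB ∥ DC ∩ BC ∥ FD]
   → D = (24, 5/2)

C = (12, -3/2)
D = (24, 5/2)
E = (12, 7)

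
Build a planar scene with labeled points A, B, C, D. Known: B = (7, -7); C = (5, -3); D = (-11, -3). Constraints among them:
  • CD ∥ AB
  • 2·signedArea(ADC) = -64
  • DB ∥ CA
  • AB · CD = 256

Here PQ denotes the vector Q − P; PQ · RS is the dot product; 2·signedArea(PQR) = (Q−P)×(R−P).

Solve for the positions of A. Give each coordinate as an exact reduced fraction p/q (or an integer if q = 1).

A = (23, -7)

1. A_x = 23  [CD ∥ AB ∩ DB ∥ CA]
2. A_y = -7  [CD ∥ AB ∩ DB ∥ CA]
   → A = (23, -7)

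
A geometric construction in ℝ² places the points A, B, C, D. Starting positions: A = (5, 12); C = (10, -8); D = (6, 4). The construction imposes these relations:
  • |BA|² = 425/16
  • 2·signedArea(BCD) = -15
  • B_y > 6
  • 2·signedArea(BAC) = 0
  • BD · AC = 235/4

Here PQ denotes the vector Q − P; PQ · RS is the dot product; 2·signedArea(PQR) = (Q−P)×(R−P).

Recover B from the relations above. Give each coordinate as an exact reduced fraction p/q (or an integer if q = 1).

B = (25/4, 7)

1. B_x = 25/4  [2·signedArea(BAC) = 0 ∩ 2·signedArea(BCD) = -15]
2. B_y = 7  [2·signedArea(BAC) = 0 ∩ 2·signedArea(BCD) = -15]
   → B = (25/4, 7)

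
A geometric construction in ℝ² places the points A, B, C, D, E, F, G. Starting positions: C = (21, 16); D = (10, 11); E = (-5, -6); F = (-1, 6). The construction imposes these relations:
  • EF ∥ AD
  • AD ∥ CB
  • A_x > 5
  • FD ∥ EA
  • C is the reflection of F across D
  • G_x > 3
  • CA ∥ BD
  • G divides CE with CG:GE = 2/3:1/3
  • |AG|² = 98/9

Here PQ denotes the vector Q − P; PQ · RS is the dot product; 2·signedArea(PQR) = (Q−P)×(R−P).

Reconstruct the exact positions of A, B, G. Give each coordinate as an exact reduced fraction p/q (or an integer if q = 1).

A = (6, -1)
B = (25, 28)
G = (11/3, 4/3)

1. A_x = 6  [EF ∥ AD ∩ FD ∥ EA]
2. A_y = -1  [EF ∥ AD ∩ FD ∥ EA]
   → A = (6, -1)
3. B_x = 25  [CA ∥ BD ∩ AD ∥ CB]
4. B_y = 28  [CA ∥ BD ∩ AD ∥ CB]
   → B = (25, 28)
5. G_x = 11/3  [G divides CE with CG:GE = 2/3:1/3]
6. G_y = 4/3  [G divides CE with CG:GE = 2/3:1/3]
   → G = (11/3, 4/3)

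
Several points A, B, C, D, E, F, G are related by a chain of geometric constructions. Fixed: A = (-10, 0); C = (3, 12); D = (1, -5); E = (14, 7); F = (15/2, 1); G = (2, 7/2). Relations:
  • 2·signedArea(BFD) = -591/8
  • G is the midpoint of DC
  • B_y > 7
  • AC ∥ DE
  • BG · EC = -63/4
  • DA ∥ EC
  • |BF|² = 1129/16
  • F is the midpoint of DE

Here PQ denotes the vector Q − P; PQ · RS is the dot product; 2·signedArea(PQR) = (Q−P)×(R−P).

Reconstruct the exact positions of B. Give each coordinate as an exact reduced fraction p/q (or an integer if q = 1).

1. B_x = 5/2  [2·signedArea(BFD) = -591/8 ∩ BG · EC = -63/4]
2. B_y = 31/4  [2·signedArea(BFD) = -591/8 ∩ BG · EC = -63/4]
   → B = (5/2, 31/4)

B = (5/2, 31/4)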